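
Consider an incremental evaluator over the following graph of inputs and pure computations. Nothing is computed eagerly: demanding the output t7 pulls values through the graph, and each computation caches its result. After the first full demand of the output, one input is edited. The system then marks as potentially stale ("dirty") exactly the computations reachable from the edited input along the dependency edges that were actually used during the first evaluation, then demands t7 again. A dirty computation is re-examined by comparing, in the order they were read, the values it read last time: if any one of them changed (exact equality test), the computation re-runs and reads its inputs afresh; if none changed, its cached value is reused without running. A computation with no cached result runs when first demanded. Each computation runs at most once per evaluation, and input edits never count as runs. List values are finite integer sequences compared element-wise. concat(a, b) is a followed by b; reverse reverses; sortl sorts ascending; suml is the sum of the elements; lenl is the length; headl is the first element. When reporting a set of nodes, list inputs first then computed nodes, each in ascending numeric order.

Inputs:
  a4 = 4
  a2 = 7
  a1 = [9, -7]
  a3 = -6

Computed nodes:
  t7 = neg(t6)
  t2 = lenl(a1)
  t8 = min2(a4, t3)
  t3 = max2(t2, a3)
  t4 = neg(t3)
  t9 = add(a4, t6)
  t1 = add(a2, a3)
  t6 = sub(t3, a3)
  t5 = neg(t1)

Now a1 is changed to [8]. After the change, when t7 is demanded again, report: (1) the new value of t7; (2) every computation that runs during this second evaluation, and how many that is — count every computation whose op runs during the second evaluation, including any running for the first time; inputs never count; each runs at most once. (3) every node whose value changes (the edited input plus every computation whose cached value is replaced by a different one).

Initial pass — values computed on the first demand:
  t2 = lenl([9, -7]) = 2
  t3 = max2(2, -6) = 2
  t6 = sub(2, -6) = 8
  t7 = neg(8) = -8

Second demand — change propagation:
  t2: re-runs because a1 [9, -7]->[8]; new result 1.
  t3: re-runs because t2 2->1; new result 1.
  t6: re-runs because t3 2->1; new result 7.
  t7: re-runs because t6 8->7; new result -7.

t7 now evaluates to -7.
Run set: t2, t3, t6, t7 (4 run).
Changed values: a1, t2, t3, t6, t7.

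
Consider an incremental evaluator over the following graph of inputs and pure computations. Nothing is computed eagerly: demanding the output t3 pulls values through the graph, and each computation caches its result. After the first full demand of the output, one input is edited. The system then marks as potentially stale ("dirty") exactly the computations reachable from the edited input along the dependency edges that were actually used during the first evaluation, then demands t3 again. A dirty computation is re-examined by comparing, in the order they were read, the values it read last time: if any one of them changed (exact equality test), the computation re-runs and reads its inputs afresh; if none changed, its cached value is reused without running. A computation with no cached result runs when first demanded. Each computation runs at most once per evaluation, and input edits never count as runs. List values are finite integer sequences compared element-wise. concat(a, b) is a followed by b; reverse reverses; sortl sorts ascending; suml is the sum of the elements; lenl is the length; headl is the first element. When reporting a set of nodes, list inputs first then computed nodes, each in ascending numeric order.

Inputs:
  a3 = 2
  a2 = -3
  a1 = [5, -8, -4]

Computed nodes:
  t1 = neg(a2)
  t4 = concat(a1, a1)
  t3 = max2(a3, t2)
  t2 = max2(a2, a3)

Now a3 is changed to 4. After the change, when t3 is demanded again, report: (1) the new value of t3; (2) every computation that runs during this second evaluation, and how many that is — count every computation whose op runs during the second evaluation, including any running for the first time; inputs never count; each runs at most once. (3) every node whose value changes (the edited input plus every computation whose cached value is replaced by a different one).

t3 now evaluates to 4.
Run set: t2, t3 (2 run).
Changed values: a3, t2, t3.

Initial pass — values computed on the first demand:
  t2 = max2(-3, 2) = 2
  t3 = max2(2, 2) = 2

Second demand — change propagation:
  t2: re-runs because a3 2->4; new result 4.
  t3: re-runs because a3 2->4; t2 2->4; new result 4.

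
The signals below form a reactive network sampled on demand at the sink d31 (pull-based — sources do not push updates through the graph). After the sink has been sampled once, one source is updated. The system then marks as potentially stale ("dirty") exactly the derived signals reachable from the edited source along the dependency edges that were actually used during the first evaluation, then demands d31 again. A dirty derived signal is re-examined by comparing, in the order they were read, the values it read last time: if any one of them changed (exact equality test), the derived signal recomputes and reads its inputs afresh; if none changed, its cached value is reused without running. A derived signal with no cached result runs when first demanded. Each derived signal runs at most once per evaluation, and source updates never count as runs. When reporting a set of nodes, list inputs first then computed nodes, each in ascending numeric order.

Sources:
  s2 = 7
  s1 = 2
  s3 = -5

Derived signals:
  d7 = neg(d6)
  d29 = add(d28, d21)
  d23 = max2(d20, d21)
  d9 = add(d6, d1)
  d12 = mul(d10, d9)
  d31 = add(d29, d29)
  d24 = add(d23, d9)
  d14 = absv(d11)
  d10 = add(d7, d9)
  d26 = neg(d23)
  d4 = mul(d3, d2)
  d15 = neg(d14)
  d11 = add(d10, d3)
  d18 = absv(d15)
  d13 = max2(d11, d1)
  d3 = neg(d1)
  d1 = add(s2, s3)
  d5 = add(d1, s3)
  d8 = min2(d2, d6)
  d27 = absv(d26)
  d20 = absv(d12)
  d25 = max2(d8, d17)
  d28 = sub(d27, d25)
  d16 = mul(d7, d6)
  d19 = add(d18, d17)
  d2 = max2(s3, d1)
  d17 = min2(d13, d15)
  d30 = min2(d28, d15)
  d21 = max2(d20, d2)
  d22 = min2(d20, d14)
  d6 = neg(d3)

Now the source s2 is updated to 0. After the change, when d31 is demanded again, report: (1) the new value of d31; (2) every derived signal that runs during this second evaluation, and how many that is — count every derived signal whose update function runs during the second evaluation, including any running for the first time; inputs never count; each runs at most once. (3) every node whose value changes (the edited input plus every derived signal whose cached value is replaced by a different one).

d31 now evaluates to 200.
Run set: d1, d2, d3, d6, d7, d8, d9, d10, d11, d12, d13, d17, d20, d21, d23, d25, d26, d27, d28, d29, d31 (21 run).
Changed values: s2, d1, d2, d3, d6, d7, d8, d9, d10, d12, d13, d20, d21, d23, d25, d26, d27, d28, d29, d31.
The important point: at d14 every value read last time is unchanged, so the dirty flag clears without a run.

Initial pass — values computed on the first demand:
  d1 = add(7, -5) = 2
  d2 = max2(-5, 2) = 2
  d3 = neg(2) = -2
  d6 = neg(-2) = 2
  d7 = neg(2) = -2
  d8 = min2(2, 2) = 2
  d9 = add(2, 2) = 4
  d10 = add(-2, 4) = 2
  d11 = add(2, -2) = 0
  d12 = mul(2, 4) = 8
  d13 = max2(0, 2) = 2
  d14 = absv(0) = 0
  d15 = neg(0) = 0
  d17 = min2(2, 0) = 0
  d20 = absv(8) = 8
  d21 = max2(8, 2) = 8
  d23 = max2(8, 8) = 8
  d25 = max2(2, 0) = 2
  d26 = neg(8) = -8
  d27 = absv(-8) = 8
  d28 = sub(8, 2) = 6
  d29 = add(6, 8) = 14
  d31 = add(14, 14) = 28

Second demand — change propagation:
  d1: re-runs because s2 7->0; new result -5.
  d2: re-runs because d1 2->-5; new result -5.
  d3: re-runs because d1 2->-5; new result 5.
  d6: re-runs because d3 -2->5; new result -5.
  d7: re-runs because d6 2->-5; new result 5.
  d8: re-runs because d2 2->-5; d6 2->-5; new result -5.
  d9: re-runs because d6 2->-5; d1 2->-5; new result -10.
  d10: re-runs because d7 -2->5; d9 4->-10; new result -5.
  d11: re-runs because d10 2->-5; d3 -2->5; new result 0 (unchanged).
  d12: re-runs because d10 2->-5; d9 4->-10; new result 50.
  d13: re-runs because d1 2->-5; new result 0.
  d14: re-examined; everything it read last time is the same (d11 unchanged) — cache 0 kept, no run.
  d15: re-examined; everything it read last time is the same (d14 unchanged) — cache 0 kept, no run.
  d17: re-runs because d13 2->0; new result 0 (unchanged).
  d20: re-runs because d12 8->50; new result 50.
  d21: re-runs because d20 8->50; d2 2->-5; new result 50.
  d23: re-runs because d20 8->50; d21 8->50; new result 50.
  d25: re-runs because d8 2->-5; new result 0.
  d26: re-runs because d23 8->50; new result -50.
  d27: re-runs because d26 -8->-50; new result 50.
  d28: re-runs because d27 8->50; d25 2->0; new result 50.
  d29: re-runs because d28 6->50; d21 8->50; new result 100.
  d31: re-runs because d29 14->100; d29 14->100; new result 200.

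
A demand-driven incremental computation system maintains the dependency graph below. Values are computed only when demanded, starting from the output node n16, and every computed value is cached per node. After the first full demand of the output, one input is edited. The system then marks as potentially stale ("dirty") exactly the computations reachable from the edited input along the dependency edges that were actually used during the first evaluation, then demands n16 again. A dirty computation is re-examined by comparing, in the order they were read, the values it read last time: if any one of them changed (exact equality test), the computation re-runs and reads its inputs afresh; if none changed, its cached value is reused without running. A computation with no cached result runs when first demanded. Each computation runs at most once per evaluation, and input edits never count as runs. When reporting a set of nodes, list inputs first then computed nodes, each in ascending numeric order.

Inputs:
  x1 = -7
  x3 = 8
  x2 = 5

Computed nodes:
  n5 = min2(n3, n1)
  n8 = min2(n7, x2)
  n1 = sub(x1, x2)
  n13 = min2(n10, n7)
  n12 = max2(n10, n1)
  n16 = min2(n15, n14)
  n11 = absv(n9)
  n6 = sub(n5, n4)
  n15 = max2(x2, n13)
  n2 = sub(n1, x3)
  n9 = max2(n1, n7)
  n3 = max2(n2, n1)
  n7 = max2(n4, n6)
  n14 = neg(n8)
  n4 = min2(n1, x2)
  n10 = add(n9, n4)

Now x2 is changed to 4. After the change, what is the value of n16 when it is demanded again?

First evaluation (everything demanded from the output):
  n1 = sub(-7, 5) = -12
  n2 = sub(-12, 8) = -20
  n3 = max2(-20, -12) = -12
  n4 = min2(-12, 5) = -12
  n5 = min2(-12, -12) = -12
  n6 = sub(-12, -12) = 0
  n7 = max2(-12, 0) = 0
  n8 = min2(0, 5) = 0
  n9 = max2(-12, 0) = 0
  n10 = add(0, -12) = -12
  n13 = min2(-12, 0) = -12
  n14 = neg(0) = 0
  n15 = max2(5, -12) = 5
  n16 = min2(5, 0) = 0

Propagation after the edit:
  n1: runs — x2 5->4; result -11.
  n2: runs — n1 -12->-11; result -19.
  n3: runs — n2 -20->-19; n1 -12->-11; result -11.
  n4: runs — n1 -12->-11; x2 5->4; result -11.
  n5: runs — n3 -12->-11; n1 -12->-11; result -11.
  n6: runs — n5 -12->-11; n4 -12->-11; result 0 (same value as before).
  n7: runs — n4 -12->-11; result 0 (same value as before).
  n8: runs — x2 5->4; result 0 (same value as before).
  n9: runs — n1 -12->-11; result 0 (same value as before).
  n10: runs — n4 -12->-11; result -11.
  n13: runs — n10 -12->-11; result -11.
  n14: checked — values it read are unchanged (n8 unchanged); reused cached 0 without running.
  n15: runs — x2 5->4; n13 -12->-11; result 4.
  n16: runs — n15 5->4; result 0 (same value as before).

Key observation: the cutoff stops propagation at n14 — its inputs' values are unchanged, so it reuses its cache.

New value of n16: 0.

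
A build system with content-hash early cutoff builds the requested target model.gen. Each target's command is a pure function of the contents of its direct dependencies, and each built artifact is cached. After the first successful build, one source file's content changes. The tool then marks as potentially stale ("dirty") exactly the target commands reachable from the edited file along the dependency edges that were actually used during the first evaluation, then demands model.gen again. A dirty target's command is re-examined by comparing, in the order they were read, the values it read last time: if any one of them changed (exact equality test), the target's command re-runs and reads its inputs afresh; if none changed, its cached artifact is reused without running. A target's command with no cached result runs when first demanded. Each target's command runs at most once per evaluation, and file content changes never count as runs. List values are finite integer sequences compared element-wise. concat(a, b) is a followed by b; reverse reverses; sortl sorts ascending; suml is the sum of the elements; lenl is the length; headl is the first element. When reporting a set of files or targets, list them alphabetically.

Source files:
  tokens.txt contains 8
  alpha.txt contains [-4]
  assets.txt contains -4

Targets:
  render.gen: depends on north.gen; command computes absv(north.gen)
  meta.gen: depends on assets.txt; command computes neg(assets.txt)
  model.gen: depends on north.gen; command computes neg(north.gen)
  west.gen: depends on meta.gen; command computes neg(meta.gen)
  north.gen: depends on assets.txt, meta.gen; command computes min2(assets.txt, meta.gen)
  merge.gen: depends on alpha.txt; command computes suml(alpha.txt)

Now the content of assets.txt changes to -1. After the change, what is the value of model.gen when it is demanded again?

First evaluation (everything demanded from the output):
  meta.gen = neg(-4) = 4
  north.gen = min2(-4, 4) = -4
  model.gen = neg(-4) = 4

Propagation after the edit:
  meta.gen: runs — assets.txt -4->-1; result 1.
  north.gen: runs — assets.txt -4->-1; meta.gen 4->1; result -1.
  model.gen: runs — north.gen -4->-1; result 1.

New value of model.gen: 1.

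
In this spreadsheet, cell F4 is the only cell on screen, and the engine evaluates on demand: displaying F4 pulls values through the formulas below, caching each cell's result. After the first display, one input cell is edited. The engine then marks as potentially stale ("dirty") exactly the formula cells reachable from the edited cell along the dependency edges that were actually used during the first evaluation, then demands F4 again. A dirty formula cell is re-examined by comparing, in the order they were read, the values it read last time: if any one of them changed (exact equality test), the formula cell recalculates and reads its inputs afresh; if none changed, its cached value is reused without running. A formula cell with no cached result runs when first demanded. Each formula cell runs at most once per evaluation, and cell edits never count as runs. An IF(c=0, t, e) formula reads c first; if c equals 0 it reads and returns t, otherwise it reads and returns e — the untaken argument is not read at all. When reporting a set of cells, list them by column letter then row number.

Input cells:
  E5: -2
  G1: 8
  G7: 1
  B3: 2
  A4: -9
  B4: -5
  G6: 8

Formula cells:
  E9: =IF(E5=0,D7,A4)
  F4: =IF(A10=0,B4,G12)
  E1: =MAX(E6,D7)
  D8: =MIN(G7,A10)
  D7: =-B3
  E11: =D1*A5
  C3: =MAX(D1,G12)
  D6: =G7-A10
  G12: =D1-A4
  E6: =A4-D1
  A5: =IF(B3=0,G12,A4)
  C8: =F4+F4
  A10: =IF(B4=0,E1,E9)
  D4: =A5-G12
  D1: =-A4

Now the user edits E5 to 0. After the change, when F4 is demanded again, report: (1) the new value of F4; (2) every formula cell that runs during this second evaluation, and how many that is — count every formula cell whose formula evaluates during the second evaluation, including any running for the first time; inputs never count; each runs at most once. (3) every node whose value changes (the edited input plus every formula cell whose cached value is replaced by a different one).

F4 now evaluates to 18.
Run set: A10, D7, E9, F4 (4 run).
Changed values: A10, E5, E9.
The important point: the flipped condition pulls in fresh nodes; D7 runs for the first time.

Initial pass — values computed on the first demand:
  D1 = -(-9) = 9
  E9 = IF(E5=0: E5=-2 -> else branch A4) = -9
  A10 = IF(B4=0: B4=-5 -> else branch E9) = -9
  G12 = 9 - -9 = 18
  F4 = IF(A10=0: A10=-9 -> else branch G12) = 18

Second demand — change propagation:
  D7: newly demanded (no cache) — executes and yields -2.
  E9: re-runs because E5 -2->0; new result -2.
  A10: re-runs because E9 -9->-2; new result -2.
  F4: re-runs because A10 -9->-2; new result 18 (unchanged).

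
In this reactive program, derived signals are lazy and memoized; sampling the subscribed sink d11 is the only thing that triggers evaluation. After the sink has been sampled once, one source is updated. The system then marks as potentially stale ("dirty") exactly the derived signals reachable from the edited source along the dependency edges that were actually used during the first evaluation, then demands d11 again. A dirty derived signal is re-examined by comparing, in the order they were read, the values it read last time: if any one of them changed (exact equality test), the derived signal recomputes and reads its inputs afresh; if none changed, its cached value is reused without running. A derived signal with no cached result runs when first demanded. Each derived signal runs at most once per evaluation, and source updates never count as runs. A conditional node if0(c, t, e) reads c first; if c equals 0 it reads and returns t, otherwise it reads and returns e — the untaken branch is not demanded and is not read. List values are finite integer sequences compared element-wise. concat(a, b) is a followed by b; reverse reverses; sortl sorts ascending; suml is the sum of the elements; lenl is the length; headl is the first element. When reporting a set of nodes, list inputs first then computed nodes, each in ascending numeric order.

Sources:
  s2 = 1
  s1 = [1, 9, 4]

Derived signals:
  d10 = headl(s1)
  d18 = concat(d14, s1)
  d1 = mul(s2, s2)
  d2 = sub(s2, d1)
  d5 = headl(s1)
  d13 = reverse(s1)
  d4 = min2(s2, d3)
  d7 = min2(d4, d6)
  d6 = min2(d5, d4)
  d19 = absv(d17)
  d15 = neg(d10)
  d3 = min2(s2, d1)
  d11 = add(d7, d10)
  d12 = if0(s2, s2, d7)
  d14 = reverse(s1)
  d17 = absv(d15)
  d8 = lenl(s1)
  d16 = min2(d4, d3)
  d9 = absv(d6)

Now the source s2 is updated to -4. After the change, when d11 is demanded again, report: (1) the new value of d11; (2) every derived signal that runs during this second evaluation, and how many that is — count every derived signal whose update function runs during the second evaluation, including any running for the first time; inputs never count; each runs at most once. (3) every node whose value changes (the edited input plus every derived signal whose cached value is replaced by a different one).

Demanding d11 again yields -3.
6 derived signals run: d1, d3, d4, d6, d7, d11.
The nodes whose values change: s2, d1, d3, d4, d6, d7, d11.

First demand of the output computes:
  d1 = mul(1, 1) = 1
  d3 = min2(1, 1) = 1
  d4 = min2(1, 1) = 1
  d5 = headl([1, 9, 4]) = 1
  d6 = min2(1, 1) = 1
  d7 = min2(1, 1) = 1
  d10 = headl([1, 9, 4]) = 1
  d11 = add(1, 1) = 2

After the edit, cleaning proceeds:
  d1: a read changed (s2 1->-4; s2 1->-4) — executes, giving 16.
  d3: a read changed (s2 1->-4; d1 1->16) — executes, giving -4.
  d4: a read changed (s2 1->-4; d3 1->-4) — executes, giving -4.
  d6: a read changed (d4 1->-4) — executes, giving -4.
  d7: a read changed (d4 1->-4; d6 1->-4) — executes, giving -4.
  d11: a read changed (d7 1->-4) — executes, giving -3.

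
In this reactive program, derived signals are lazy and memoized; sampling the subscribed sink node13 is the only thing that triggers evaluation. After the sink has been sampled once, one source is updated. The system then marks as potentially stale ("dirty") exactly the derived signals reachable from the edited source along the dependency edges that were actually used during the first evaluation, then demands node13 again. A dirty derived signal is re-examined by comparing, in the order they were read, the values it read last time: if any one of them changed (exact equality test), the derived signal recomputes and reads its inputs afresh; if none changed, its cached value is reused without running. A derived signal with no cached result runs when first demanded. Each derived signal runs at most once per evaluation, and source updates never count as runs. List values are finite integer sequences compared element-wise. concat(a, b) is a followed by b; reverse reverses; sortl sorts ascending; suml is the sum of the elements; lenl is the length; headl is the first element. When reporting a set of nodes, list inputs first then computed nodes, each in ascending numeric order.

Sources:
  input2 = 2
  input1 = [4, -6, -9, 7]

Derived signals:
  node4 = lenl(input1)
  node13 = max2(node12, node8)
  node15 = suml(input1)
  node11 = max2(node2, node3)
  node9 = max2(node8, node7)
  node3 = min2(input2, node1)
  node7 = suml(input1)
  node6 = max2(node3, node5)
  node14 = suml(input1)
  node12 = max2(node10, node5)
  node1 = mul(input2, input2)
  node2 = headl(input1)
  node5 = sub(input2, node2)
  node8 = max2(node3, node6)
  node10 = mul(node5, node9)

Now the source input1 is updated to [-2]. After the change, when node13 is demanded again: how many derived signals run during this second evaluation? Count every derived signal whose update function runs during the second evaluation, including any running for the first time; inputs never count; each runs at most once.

9 derived signals run: node2, node5, node6, node7, node8, node9, node10, node12, node13.

First demand of the output computes:
  node1 = mul(2, 2) = 4
  node2 = headl([4, -6, -9, 7]) = 4
  node3 = min2(2, 4) = 2
  node5 = sub(2, 4) = -2
  node6 = max2(2, -2) = 2
  node7 = suml([4, -6, -9, 7]) = -4
  node8 = max2(2, 2) = 2
  node9 = max2(2, -4) = 2
  node10 = mul(-2, 2) = -4
  node12 = max2(-4, -2) = -2
  node13 = max2(-2, 2) = 2

After the edit, cleaning proceeds:
  node2: a read changed (input1 [4, -6, -9, 7]->[-2]) — executes, giving -2.
  node5: a read changed (node2 4->-2) — executes, giving 4.
  node6: a read changed (node5 -2->4) — executes, giving 4.
  node7: a read changed (input1 [4, -6, -9, 7]->[-2]) — executes, giving -2.
  node8: a read changed (node6 2->4) — executes, giving 4.
  node9: a read changed (node8 2->4; node7 -4->-2) — executes, giving 4.
  node10: a read changed (node5 -2->4; node9 2->4) — executes, giving 16.
  node12: a read changed (node10 -4->16; node5 -2->4) — executes, giving 16.
  node13: a read changed (node12 -2->16; node8 2->4) — executes, giving 16.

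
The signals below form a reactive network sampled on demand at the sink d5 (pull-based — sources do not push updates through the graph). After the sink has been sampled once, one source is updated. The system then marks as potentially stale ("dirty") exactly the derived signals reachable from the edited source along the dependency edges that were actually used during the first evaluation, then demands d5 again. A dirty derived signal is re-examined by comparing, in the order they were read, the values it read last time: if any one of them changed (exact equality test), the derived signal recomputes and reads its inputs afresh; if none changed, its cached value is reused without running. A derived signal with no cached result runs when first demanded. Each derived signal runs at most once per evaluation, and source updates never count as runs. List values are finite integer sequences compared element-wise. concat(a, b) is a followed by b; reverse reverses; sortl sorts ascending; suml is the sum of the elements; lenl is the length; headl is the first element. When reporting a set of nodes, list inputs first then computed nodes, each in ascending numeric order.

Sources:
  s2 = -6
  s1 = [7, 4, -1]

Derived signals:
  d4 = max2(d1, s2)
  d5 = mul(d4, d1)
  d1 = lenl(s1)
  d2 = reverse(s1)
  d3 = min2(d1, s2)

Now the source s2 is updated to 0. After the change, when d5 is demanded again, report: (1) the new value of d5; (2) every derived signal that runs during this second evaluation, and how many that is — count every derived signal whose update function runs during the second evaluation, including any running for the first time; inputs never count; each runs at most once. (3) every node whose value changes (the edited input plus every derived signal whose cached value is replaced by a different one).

Initial pass — values computed on the first demand:
  d1 = lenl([7, 4, -1]) = 3
  d4 = max2(3, -6) = 3
  d5 = mul(3, 3) = 9

Second demand — change propagation:
  d4: re-runs because s2 -6->0; new result 3 (unchanged).
  d5: re-examined; everything it read last time is the same (d4 unchanged, d1 unchanged) — cache 9 kept, no run.

The important point: d4 recomputes to an identical value, and the output ends up unchanged.

d5 now evaluates to 9.
Run set: d4 (1 run).
Changed values: s2.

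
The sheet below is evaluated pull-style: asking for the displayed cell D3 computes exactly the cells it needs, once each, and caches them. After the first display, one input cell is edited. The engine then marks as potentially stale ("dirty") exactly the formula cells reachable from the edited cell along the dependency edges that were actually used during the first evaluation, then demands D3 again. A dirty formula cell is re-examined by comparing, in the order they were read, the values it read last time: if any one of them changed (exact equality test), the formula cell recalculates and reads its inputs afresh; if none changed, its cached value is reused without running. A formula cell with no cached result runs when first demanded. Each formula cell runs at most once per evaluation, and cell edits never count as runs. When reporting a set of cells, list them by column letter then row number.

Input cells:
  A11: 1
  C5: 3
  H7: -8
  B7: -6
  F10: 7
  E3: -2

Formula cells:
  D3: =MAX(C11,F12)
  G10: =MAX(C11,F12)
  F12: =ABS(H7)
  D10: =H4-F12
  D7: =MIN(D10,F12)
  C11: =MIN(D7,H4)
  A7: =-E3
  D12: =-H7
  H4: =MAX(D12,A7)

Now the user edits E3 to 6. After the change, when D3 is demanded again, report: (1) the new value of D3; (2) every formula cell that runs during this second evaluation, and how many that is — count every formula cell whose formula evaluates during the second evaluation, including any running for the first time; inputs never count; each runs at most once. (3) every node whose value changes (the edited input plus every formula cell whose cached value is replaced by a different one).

First demand of the output computes:
  A7 = -(-2) = 2
  D12 = -(-8) = 8
  F12 = ABS(-8) = 8
  H4 = MAX(8, 2) = 8
  D10 = 8 - 8 = 0
  D7 = MIN(0, 8) = 0
  C11 = MIN(0, 8) = 0
  D3 = MAX(0, 8) = 8

After the edit, cleaning proceeds:
  A7: a read changed (E3 -2->6) — executes, giving -6.
  H4: a read changed (A7 2->-6) — executes, giving 8 — identical to its old value.
  D10: dirty, but its reads are unchanged (H4 unchanged, F12 unchanged); cached 0 stands.
  D7: dirty, but its reads are unchanged (D10 unchanged, F12 unchanged); cached 0 stands.
  C11: dirty, but its reads are unchanged (D7 unchanged, H4 unchanged); cached 0 stands.
  D3: dirty, but its reads are unchanged (C11 unchanged, F12 unchanged); cached 8 stands.

Note the absorption at H4: it re-runs yet its value is the same, leaving the output's value untouched.

Demanding D3 again yields 8.
2 formula cells run: A7, H4.
The nodes whose values change: A7, E3.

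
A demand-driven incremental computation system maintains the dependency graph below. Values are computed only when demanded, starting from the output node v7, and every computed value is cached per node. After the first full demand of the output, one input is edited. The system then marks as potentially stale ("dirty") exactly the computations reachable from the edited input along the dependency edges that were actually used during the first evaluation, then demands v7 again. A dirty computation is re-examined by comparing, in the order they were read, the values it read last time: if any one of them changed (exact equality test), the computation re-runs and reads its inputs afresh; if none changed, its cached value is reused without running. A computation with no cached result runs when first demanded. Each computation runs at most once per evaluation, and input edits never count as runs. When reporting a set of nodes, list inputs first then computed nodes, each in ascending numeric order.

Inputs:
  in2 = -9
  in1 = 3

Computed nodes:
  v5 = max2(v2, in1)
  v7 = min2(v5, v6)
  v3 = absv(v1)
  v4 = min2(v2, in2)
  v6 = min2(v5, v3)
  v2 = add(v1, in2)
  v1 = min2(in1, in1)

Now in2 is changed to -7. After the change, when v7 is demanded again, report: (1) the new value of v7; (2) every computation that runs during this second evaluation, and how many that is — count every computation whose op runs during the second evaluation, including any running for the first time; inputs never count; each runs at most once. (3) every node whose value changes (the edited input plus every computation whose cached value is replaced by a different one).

New value of v7: 3.
Computations that run: v2, v5 — 2 in total.
Values that change: in2, v2.
Key observation: the change is absorbed at v5 — it re-runs but produces the same value, and the output's value is unchanged.

First evaluation (everything demanded from the output):
  v1 = min2(3, 3) = 3
  v2 = add(3, -9) = -6
  v3 = absv(3) = 3
  v5 = max2(-6, 3) = 3
  v6 = min2(3, 3) = 3
  v7 = min2(3, 3) = 3

Propagation after the edit:
  v2: runs — in2 -9->-7; result -4.
  v5: runs — v2 -6->-4; result 3 (same value as before).
  v6: checked — values it read are unchanged (v5 unchanged, v3 unchanged); reused cached 3 without running.
  v7: checked — values it read are unchanged (v5 unchanged, v6 unchanged); reused cached 3 without running.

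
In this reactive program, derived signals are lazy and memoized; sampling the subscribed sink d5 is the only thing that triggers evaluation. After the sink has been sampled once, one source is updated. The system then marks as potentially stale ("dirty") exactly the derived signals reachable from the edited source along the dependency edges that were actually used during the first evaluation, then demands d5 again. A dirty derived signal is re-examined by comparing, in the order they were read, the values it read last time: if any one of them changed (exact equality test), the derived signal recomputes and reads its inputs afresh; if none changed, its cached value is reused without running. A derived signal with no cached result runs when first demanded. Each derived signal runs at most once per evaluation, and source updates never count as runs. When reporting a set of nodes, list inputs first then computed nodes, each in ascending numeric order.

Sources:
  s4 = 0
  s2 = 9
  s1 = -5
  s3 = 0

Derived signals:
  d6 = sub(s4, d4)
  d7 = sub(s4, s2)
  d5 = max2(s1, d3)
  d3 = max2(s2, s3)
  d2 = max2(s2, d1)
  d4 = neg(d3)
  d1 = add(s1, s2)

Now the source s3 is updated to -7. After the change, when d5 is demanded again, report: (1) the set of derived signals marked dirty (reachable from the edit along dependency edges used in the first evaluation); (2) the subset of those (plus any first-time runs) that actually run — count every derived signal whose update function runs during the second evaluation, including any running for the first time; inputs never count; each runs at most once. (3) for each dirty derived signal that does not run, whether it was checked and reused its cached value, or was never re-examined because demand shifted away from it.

The edit dirties: d3, d5.
1 derived signals run: d3.
Cache hits after checking: d5.
Note the absorption at d3: it re-runs yet its value is the same, leaving the output's value untouched.

First demand of the output computes:
  d3 = max2(9, 0) = 9
  d5 = max2(-5, 9) = 9

After the edit, cleaning proceeds:
  d3: a read changed (s3 0->-7) — executes, giving 9 — identical to its old value.
  d5: dirty, but its reads are unchanged (s1 unchanged, d3 unchanged); cached 9 stands.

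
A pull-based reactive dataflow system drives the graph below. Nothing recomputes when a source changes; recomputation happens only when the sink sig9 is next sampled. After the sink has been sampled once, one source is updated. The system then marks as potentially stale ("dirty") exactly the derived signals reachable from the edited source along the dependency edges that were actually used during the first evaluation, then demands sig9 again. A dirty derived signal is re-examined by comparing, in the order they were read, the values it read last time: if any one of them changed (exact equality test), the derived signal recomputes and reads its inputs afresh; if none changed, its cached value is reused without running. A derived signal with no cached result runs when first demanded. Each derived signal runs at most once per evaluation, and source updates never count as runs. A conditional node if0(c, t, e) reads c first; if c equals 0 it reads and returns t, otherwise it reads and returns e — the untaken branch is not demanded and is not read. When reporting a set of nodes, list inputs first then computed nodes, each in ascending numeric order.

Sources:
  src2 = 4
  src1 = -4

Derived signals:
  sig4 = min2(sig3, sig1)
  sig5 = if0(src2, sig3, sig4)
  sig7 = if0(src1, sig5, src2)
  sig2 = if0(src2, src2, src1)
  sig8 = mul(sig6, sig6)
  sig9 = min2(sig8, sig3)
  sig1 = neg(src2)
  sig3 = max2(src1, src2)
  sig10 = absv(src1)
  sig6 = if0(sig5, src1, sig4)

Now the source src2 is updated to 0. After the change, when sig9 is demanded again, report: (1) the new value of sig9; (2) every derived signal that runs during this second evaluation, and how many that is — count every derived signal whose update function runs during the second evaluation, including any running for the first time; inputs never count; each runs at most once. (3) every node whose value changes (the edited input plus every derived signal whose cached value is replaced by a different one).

New value of sig9: 0.
Derived signals that run: sig3, sig5, sig6, sig9 — 4 in total.
Values that change: src2, sig3, sig5, sig9.
Key observation: a condition flipped, so demand moved to the other branch — sig1, sig4 are never re-examined.

First evaluation (everything demanded from the output):
  sig1 = neg(4) = -4
  sig3 = max2(-4, 4) = 4
  sig4 = min2(4, -4) = -4
  sig5 = if0(src2=4 -> else branch sig4) = -4
  sig6 = if0(sig5=-4 -> else branch sig4) = -4
  sig8 = mul(-4, -4) = 16
  sig9 = min2(16, 4) = 4

Propagation after the edit:
  sig1: marked dirty but never re-examined — demand shifted away from it.
  sig3: runs — src2 4->0; result 0.
  sig4: marked dirty but never re-examined — demand shifted away from it.
  sig5: runs — src2 4->0; result 0.
  sig6: runs — sig5 -4->0; result -4 (same value as before).
  sig8: checked — values it read are unchanged (sig6 unchanged, sig6 unchanged); reused cached 16 without running.
  sig9: runs — sig3 4->0; result 0.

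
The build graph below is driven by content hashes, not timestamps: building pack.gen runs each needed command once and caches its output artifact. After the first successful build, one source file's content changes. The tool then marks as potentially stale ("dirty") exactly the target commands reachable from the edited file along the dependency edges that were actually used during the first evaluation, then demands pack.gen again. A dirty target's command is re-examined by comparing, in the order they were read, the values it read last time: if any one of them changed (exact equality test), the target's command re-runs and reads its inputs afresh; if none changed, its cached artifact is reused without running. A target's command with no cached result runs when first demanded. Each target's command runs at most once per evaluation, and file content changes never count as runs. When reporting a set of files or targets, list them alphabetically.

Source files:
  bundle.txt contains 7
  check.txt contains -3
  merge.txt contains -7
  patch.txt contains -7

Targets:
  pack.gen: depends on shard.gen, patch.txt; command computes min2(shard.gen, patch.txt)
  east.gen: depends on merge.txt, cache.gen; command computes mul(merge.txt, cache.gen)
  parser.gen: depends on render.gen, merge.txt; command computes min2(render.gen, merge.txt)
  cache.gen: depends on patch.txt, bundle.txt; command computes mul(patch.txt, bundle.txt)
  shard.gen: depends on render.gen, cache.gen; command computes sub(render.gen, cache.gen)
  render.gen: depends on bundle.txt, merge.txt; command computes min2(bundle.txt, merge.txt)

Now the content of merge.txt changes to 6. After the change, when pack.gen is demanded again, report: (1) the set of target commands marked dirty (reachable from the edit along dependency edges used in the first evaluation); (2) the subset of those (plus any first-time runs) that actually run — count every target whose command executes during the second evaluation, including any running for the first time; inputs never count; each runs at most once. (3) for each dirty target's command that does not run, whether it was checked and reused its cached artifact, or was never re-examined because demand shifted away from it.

Dirty set: pack.gen, render.gen, shard.gen.
Run set: pack.gen, render.gen, shard.gen (3 run).
All dirty target commands ended up running.

Initial pass — values computed on the first demand:
  cache.gen = mul(-7, 7) = -49
  render.gen = min2(7, -7) = -7
  shard.gen = sub(-7, -49) = 42
  pack.gen = min2(42, -7) = -7

Second demand — change propagation:
  render.gen: re-runs because merge.txt -7->6; new result 6.
  shard.gen: re-runs because render.gen -7->6; new result 55.
  pack.gen: re-runs because shard.gen 42->55; new result -7 (unchanged).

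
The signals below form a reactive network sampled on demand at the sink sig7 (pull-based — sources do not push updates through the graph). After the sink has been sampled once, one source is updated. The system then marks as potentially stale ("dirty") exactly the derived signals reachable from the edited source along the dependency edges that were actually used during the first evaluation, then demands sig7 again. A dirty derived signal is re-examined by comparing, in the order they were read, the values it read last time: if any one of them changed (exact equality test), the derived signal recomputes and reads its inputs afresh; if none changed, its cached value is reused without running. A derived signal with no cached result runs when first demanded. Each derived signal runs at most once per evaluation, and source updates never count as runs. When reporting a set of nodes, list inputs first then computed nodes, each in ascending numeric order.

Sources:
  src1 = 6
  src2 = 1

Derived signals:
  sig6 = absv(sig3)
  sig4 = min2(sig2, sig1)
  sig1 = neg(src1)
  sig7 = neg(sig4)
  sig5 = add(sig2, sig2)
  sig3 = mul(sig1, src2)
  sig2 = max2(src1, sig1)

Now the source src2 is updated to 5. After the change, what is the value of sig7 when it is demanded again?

Initial pass — values computed on the first demand:
  sig1 = neg(6) = -6
  sig2 = max2(6, -6) = 6
  sig4 = min2(6, -6) = -6
  sig7 = neg(-6) = 6

Second demand — change propagation:
  no demanded computation ever read src2, so the edit dirties nothing and nothing runs.

The important point: nothing the output needs ever reads src2, so the edit is invisible to it.

sig7 now evaluates to 6.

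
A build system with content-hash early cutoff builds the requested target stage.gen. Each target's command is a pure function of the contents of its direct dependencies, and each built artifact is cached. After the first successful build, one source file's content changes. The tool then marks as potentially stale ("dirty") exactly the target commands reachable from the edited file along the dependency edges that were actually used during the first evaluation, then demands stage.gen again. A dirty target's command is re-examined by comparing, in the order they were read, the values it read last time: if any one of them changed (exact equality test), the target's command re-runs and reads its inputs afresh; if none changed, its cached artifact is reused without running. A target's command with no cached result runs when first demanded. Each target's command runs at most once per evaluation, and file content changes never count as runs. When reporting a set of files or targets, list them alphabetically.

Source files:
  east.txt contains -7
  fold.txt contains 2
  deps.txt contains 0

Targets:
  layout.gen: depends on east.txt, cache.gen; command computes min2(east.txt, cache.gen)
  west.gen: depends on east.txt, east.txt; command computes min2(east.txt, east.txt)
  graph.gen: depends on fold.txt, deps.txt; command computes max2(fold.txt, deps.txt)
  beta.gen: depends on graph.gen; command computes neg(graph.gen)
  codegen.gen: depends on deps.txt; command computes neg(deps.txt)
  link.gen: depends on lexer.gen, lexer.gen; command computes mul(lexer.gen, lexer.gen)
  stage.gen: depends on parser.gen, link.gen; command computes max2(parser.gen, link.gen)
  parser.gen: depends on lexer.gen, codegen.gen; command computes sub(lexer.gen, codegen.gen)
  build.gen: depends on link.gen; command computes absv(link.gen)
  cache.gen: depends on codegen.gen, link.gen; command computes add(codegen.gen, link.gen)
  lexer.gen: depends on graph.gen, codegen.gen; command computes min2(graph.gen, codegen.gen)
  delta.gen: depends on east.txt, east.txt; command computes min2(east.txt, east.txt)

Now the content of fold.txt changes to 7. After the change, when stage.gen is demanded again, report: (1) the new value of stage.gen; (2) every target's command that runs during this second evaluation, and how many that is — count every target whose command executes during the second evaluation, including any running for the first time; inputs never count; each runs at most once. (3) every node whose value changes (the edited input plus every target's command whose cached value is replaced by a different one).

New value of stage.gen: 0.
Target commands that run: graph.gen, lexer.gen — 2 in total.
Values that change: fold.txt, graph.gen.
Key observation: the change is absorbed at lexer.gen — it re-runs but produces the same value, and the output's value is unchanged.

First evaluation (everything demanded from the output):
  codegen.gen = neg(0) = 0
  graph.gen = max2(2, 0) = 2
  lexer.gen = min2(2, 0) = 0
  link.gen = mul(0, 0) = 0
  parser.gen = sub(0, 0) = 0
  stage.gen = max2(0, 0) = 0

Propagation after the edit:
  graph.gen: runs — fold.txt 2->7; result 7.
  lexer.gen: runs — graph.gen 2->7; result 0 (same value as before).
  link.gen: checked — values it read are unchanged (lexer.gen unchanged, lexer.gen unchanged); reused cached 0 without running.
  parser.gen: checked — values it read are unchanged (lexer.gen unchanged, codegen.gen unchanged); reused cached 0 without running.
  stage.gen: checked — values it read are unchanged (parser.gen unchanged, link.gen unchanged); reused cached 0 without running.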